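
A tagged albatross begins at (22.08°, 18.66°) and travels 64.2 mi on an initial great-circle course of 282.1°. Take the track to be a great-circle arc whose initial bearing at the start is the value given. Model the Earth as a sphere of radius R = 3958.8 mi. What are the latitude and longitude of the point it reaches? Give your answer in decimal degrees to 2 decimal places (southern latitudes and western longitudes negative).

latitude 22.27°, longitude 17.68°

Angular distance δ = d/R = 64.2 / 3958.8 = 0.016217 rad.
Start latitude φ₁ = 0.385369 rad; initial bearing θ = 4.923574 rad.
Destination latitude: φ₂ = arcsin( sin φ₁ cos δ + cos φ₁ sin δ cos θ ) = arcsin(0.379001) = 22.27°.
For the longitude increment, Δλ = atan2( sin θ sin δ cos φ₁, cos δ − sin φ₁ sin φ₂ ) = atan2(-0.014693, 0.857402) = -0.98°.
Hence λ₂ = 18.66° + -0.98° = 17.68°.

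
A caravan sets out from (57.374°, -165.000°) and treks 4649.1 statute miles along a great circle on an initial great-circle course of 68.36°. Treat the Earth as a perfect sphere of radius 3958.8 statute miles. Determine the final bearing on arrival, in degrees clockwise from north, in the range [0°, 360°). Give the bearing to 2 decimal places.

final bearing 144.40°

The arc subtends δ = 4649.1/3958.8 = 1.174371 rad at the centre.
Start latitude φ₁ = 1.001365 rad; initial bearing θ = 1.193107 rad.
Applying the spherical law of cosines for sides, sin φ₂ = sin φ₁ cos δ + cos φ₁ sin δ cos θ = 0.508602, so φ₂ = 30.571°.
Δλ = atan2( sin θ sin δ cos φ₁ , cos δ − sin φ₁ sin φ₂ ) = atan2(0.462287, -0.042225) = 1.661883 rad = 95.219°.
Hence λ₂ = -165.000° + 95.219° = -69.781°.
The forward bearing on arrival equals the back-azimuth from the destination plus 180°.
Back-azimuth from P₂ (30.57°, -69.78°) to P₁ (57.37°, -165.00°), with Δλ' = λ₁ − λ₂ = -95.22°: atan2( sin Δλ' cos φ₁ , cos φ₂ sin φ₁ − sin φ₂ cos φ₁ cos Δλ' ) = 324.40°.
Final bearing = (324.40° + 180°) mod 360° = 144.40°.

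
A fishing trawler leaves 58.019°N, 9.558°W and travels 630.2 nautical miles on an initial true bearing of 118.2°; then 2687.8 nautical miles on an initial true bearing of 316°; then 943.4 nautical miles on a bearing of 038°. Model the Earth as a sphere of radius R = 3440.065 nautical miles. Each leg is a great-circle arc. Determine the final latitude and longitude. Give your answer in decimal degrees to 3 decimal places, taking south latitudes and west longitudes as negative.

latitude 70.650°, longitude -49.853°

Apply the spherical direct solution leg by leg, carrying full precision between legs.
Leg 1: from (58.019°, -9.558°), δ = 630.2/3440.065 = 0.183194 rad, θ = 118.2° → φ = 52.040°, λ = 5.572°.
Leg 2: from (52.040°, 5.572°), δ = 2687.8/3440.065 = 0.781322 rad, θ = 316° → φ = 60.619°, λ = -80.066°.
Leg 3: from (60.619°, -80.066°), δ = 943.4/3440.065 = 0.274239 rad, θ = 38° → φ = 70.650°, λ = -49.853°.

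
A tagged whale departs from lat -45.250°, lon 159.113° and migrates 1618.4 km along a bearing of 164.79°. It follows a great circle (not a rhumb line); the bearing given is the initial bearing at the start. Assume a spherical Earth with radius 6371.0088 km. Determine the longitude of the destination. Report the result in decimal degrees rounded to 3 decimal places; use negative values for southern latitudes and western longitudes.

δ = 1618.4/6371.0088 = 0.254026 rad (14.5546°).
With φ₁ = -45.250° = -0.789761 rad and θ = 164.79° = 2.876128 rad:
Destination latitude: φ₂ = arcsin( sin φ₁ cos δ + cos φ₁ sin δ cos θ ) = arcsin(-0.858118) = -59.106°.
Then Δλ = atan2(0.046416, 0.358486) = 0.128763 rad, from sin θ sin δ cos φ₁ over cos δ − sin φ₁ sin φ₂.
λ₂ = λ₁ + Δλ = 166.491°.

longitude 166.491°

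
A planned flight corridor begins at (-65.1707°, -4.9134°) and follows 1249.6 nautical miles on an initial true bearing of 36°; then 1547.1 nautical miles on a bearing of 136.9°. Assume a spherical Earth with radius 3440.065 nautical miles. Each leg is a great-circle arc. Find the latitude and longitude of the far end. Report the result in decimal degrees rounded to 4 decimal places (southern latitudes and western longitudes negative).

Apply the spherical direct solution leg by leg, carrying full precision between legs.
Leg 1: from (-65.1707°, -4.9134°), δ = 1249.6/3440.065 = 0.363249 rad, θ = 36° → φ = -46.6885°, λ = 12.8122°.
Leg 2: from (-46.6885°, 12.8122°), δ = 1547.1/3440.065 = 0.449730 rad, θ = 136.9° → φ = -60.8115°, λ = 50.3345°.

latitude -60.8115°, longitude 50.3345°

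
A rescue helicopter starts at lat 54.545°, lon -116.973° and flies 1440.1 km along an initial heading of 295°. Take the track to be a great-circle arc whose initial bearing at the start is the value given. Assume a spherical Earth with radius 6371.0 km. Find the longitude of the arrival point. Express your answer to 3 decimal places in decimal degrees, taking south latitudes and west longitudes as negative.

The arc subtends δ = 1440.1/6371 = 0.226040 rad at the centre.
Start latitude φ₁ = 0.951990 rad; initial bearing θ = 5.148721 rad.
sin φ₂ = sin φ₁ cos δ + cos φ₁ sin δ cos θ = (0.814571)(0.974562) + (0.580063)(0.224120)(0.422618) = 0.848792
φ₂ = asin(0.848792) = 1.013696 rad = 58.081°.
Then Δλ = atan2(-0.117823, 0.283160) = -0.394310 rad, from sin θ sin δ cos φ₁ over cos δ − sin φ₁ sin φ₂.
Hence λ₂ = -116.973° + -22.592° = -139.565°.

longitude -139.565°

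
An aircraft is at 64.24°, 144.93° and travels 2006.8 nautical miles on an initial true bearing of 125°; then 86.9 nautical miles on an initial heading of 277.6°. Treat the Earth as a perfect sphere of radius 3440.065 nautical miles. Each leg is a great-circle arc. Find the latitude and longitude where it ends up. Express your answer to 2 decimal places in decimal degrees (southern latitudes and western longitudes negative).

latitude 38.08°, longitude 177.99°

Apply the spherical direct solution leg by leg, carrying full precision between legs.
Leg 1: from (64.24°, 144.93°), δ = 2006.8/3440.065 = 0.583361 rad, θ = 125° → φ = 37.91°, λ = 179.81°.
Leg 2: from (37.91°, 179.81°), δ = 86.9/3440.065 = 0.025261 rad, θ = 277.6° → φ = 38.08°, λ = 177.99°.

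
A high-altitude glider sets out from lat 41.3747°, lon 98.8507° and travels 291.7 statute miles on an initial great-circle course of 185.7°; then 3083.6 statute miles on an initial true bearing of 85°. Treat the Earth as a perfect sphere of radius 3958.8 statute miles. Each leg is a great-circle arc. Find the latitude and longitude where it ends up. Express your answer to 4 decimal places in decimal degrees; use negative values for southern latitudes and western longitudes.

latitude 28.6065°, longitude 151.1837°

Apply the spherical direct solution leg by leg, carrying full precision between legs.
Leg 1: from (41.3747°, 98.8507°), δ = 291.7/3958.8 = 0.073684 rad, θ = 185.7° → φ = 37.1726°, λ = 98.3249°.
Leg 2: from (37.1726°, 98.3249°), δ = 3083.6/3958.8 = 0.778923 rad, θ = 85° → φ = 28.6065°, λ = 151.1837°.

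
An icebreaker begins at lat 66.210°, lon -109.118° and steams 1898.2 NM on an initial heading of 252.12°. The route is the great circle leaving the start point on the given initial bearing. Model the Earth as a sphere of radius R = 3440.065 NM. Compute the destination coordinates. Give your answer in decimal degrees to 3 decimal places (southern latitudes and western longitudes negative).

latitude 45.586°, longitude -154.587°

The arc subtends δ = 1898.2/3440.065 = 0.551792 rad at the centre.
With φ₁ = 66.210° = 1.155582 rad and θ = 252.12° = 4.400324 rad:
Destination latitude: φ₂ = arcsin( sin φ₁ cos δ + cos φ₁ sin δ cos θ ) = arcsin(0.714304) = 45.586°.
Then Δλ = atan2(-0.201247, 0.197977) = -0.793589 rad, from sin θ sin δ cos φ₁ over cos δ − sin φ₁ sin φ₂.
Hence λ₂ = -109.118° + -45.469° = -154.587°.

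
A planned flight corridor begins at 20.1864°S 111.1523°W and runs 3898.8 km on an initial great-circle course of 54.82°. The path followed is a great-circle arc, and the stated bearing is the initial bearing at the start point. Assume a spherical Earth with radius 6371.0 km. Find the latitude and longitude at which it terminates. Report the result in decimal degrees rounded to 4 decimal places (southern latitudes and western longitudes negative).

latitude 1.6159°, longitude -83.1355°

Angular distance δ = d/R = 3898.8 / 6371 = 0.611960 rad.
Converting: φ₁ = -0.352319 rad, θ = 0.956789 rad.
Destination latitude: φ₂ = arcsin( sin φ₁ cos δ + cos φ₁ sin δ cos θ ) = arcsin(0.028198) = 1.6159°.
Δλ = atan2( sin θ sin δ cos φ₁ , cos δ − sin φ₁ sin φ₂ ) = atan2(0.440702, 0.828254) = 0.488985 rad = 28.0168°.
λ₂ = λ₁ + Δλ = -83.1355°.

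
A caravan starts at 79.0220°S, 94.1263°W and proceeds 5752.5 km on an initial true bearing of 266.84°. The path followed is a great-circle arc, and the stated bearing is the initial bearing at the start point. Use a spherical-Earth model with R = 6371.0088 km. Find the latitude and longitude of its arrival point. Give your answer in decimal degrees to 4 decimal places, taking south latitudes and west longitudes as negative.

δ = 5752.5/6371.0088 = 0.902918 rad (51.7334°).
Start latitude φ₁ = -1.379194 rad; initial bearing θ = 4.657237 rad.
Applying the spherical law of cosines for sides, sin φ₂ = sin φ₁ cos δ + cos φ₁ sin δ cos θ = -0.616230, so φ₂ = -38.0413°.
Δλ = atan2( sin θ sin δ cos φ₁ , cos δ − sin φ₁ sin φ₂ ) = atan2(-0.149288, 0.014368) = -1.474847 rad = -84.5025°.
Hence λ₂ = -94.1263° + -84.5025° = -178.6288°.

latitude -38.0413°, longitude -178.6288°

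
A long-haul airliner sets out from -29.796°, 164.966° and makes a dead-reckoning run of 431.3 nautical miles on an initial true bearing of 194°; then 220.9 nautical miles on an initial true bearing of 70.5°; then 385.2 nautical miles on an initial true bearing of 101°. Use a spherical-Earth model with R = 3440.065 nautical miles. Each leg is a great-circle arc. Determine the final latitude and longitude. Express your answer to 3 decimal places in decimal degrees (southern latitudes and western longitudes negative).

Apply the spherical direct solution leg by leg, carrying full precision between legs.
Leg 1: from (-29.796°, 164.966°), δ = 431.3/3440.065 = 0.125376 rad, θ = 194° → φ = -36.749°, λ = 162.802°.
Leg 2: from (-36.749°, 162.802°), δ = 220.9/3440.065 = 0.064214 rad, θ = 70.5° → φ = -35.444°, λ = 167.060°.
Leg 3: from (-35.444°, 167.060°), δ = 385.2/3440.065 = 0.111975 rad, θ = 101° → φ = -36.416°, λ = 174.894°.

latitude -36.416°, longitude 174.894°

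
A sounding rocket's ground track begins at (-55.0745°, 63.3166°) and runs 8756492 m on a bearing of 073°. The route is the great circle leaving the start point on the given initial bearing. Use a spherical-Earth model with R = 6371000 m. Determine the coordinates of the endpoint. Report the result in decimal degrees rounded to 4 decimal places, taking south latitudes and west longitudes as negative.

latitude 0.2407°, longitude 133.0242°

Central angle δ = d/R = 1.374430 rad.
With φ₁ = -55.0745° = -0.961231 rad and θ = 73° = 1.274090 rad:
Applying the spherical law of cosines for sides, sin φ₂ = sin φ₁ cos δ + cos φ₁ sin δ cos θ = 0.004201, so φ₂ = 0.2407°.
Δλ = atan2( sin θ sin δ cos φ₁ , cos δ − sin φ₁ sin φ₂ ) = atan2(0.536973, 0.198552) = 1.216627 rad = 69.7076°.
Hence λ₂ = 63.3166° + 69.7076° = 133.0242°.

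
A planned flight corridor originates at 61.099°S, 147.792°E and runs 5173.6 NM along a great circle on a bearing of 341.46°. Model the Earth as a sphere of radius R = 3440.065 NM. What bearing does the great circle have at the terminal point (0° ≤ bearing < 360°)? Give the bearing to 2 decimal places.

final bearing 350.35°

Angular distance δ = d/R = 5173.6 / 3440.065 = 1.503925 rad.
Converting: φ₁ = -1.066379 rad, θ = 5.959601 rad.
Applying the spherical law of cosines for sides, sin φ₂ = sin φ₁ cos δ + cos φ₁ sin δ cos θ = 0.398692, so φ₂ = 23.496°.
For the longitude increment, Δλ = atan2( sin θ sin δ cos φ₁, cos δ − sin φ₁ sin φ₂ ) = atan2(-0.153329, 0.415859) = -20.239°.
λ₂ = λ₁ + Δλ = 127.553°.
The forward bearing on arrival equals the back-azimuth from the destination plus 180°.
Back-azimuth from P₂ (23.50°, 127.55°) to P₁ (-61.10°, 147.79°), with Δλ' = λ₁ − λ₂ = 20.24°: atan2( sin Δλ' cos φ₁ , cos φ₂ sin φ₁ − sin φ₂ cos φ₁ cos Δλ' ) = 170.35°.
Final bearing = (170.35° + 180°) mod 360° = 350.35°.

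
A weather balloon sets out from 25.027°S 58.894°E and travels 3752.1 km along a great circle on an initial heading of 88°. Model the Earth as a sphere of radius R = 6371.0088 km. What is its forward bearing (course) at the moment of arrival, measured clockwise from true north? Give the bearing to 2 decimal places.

Central angle δ = d/R = 0.588933 rad.
Converting: φ₁ = -0.436804 rad, θ = 1.535890 rad.
Applying the spherical law of cosines for sides, sin φ₂ = sin φ₁ cos δ + cos φ₁ sin δ cos θ = -0.334211, so φ₂ = -19.525°.
Then Δλ = atan2(0.503014, 0.690147) = 0.629827 rad, from sin θ sin δ cos φ₁ over cos δ − sin φ₁ sin φ₂.
Hence λ₂ = 58.894° + 36.086° = 94.980°.
The forward bearing on arrival equals the back-azimuth from the destination plus 180°.
Back-azimuth from P₂ (-19.52°, 94.98°) to P₁ (-25.03°, 58.89°), with Δλ' = λ₁ − λ₂ = -36.09°: atan2( sin Δλ' cos φ₁ , cos φ₂ sin φ₁ − sin φ₂ cos φ₁ cos Δλ' ) = 253.91°.
Final bearing = (253.91° + 180°) mod 360° = 73.91°.

final bearing 73.91°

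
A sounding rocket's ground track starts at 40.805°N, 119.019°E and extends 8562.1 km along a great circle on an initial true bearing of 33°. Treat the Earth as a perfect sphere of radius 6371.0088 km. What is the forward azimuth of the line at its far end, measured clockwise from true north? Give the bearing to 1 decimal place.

Central angle δ = d/R = 1.343916 rad.
With φ₁ = 40.805° = 0.712182 rad and θ = 33° = 0.575959 rad:
sin φ₂ = sin φ₁ cos δ + cos φ₁ sin δ cos θ = (0.653487)(0.224939) + (0.756938)(0.974373)(0.838671) = 0.765548
φ₂ = asin(0.765548) = 0.871892 rad = 49.956°.
Δλ = atan2( sin θ sin δ cos φ₁ , cos δ − sin φ₁ sin φ₂ ) = atan2(0.401693, -0.275336) = 2.171683 rad = 124.428°.
λ₂ = 119.019° + 124.428° = 243.447°, normalized to (−180°, 180°] → -116.553°.
The forward bearing on arrival equals the back-azimuth from the destination plus 180°.
Back-azimuth from P₂ (50.0°, -116.6°) to P₁ (40.8°, 119.0°), with Δλ' = λ₁ − λ₂ = 235.6°: atan2( sin Δλ' cos φ₁ , cos φ₂ sin φ₁ − sin φ₂ cos φ₁ cos Δλ' ) = 320.2°.
Final bearing = (320.2° + 180°) mod 360° = 140.2°.

final bearing 140.2°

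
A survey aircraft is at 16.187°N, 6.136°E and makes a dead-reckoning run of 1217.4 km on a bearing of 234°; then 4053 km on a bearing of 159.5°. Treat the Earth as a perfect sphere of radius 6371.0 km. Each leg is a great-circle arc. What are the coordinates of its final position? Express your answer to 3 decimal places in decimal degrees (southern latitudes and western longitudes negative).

Apply the spherical direct solution leg by leg, carrying full precision between legs.
Leg 1: from (16.187°, 6.136°), δ = 1217.4/6371 = 0.191085 rad, θ = 234° → φ = 9.584°, λ = -2.829°.
Leg 2: from (9.584°, -2.829°), δ = 4053/6371 = 0.636164 rad, θ = 159.5° → φ = -24.507°, λ = 10.390°.

latitude -24.507°, longitude 10.390°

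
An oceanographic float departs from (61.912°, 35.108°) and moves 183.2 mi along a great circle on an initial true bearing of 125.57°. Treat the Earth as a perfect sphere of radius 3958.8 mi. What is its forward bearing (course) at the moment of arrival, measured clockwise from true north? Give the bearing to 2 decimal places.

Angular distance δ = d/R = 183.2 / 3958.8 = 0.046277 rad.
Start latitude φ₁ = 1.080568 rad; initial bearing θ = 2.191610 rad.
Destination latitude: φ₂ = arcsin( sin φ₁ cos δ + cos φ₁ sin δ cos θ ) = arcsin(0.868611) = 60.298°.
Δλ = atan2( sin θ sin δ cos φ₁ , cos δ − sin φ₁ sin φ₂ ) = atan2(0.017716, 0.232618) = 0.076014 rad = 4.355°.
Hence λ₂ = 35.108° + 4.355° = 39.463°.
The forward bearing on arrival equals the back-azimuth from the destination plus 180°.
Back-azimuth from P₂ (60.30°, 39.46°) to P₁ (61.91°, 35.11°), with Δλ' = λ₁ − λ₂ = -4.36°: atan2( sin Δλ' cos φ₁ , cos φ₂ sin φ₁ − sin φ₂ cos φ₁ cos Δλ' ) = 309.38°.
Final bearing = (309.38° + 180°) mod 360° = 129.38°.

final bearing 129.38°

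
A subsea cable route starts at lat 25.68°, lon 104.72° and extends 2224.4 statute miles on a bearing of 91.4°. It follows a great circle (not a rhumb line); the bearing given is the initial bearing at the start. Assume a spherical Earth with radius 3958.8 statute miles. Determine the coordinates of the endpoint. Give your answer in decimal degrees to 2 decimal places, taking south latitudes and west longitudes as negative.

latitude 20.79°, longitude 139.45°

Central angle δ = d/R = 0.561887 rad.
With φ₁ = 25.68° = 0.448201 rad and θ = 91.4° = 1.595231 rad:
Destination latitude: φ₂ = arcsin( sin φ₁ cos δ + cos φ₁ sin δ cos θ ) = arcsin(0.354987) = 20.79°.
For the longitude increment, Δλ = atan2( sin θ sin δ cos φ₁, cos δ − sin φ₁ sin φ₂ ) = atan2(0.480017, 0.692419) = 34.73°.
λ₂ = λ₁ + Δλ = 139.45°.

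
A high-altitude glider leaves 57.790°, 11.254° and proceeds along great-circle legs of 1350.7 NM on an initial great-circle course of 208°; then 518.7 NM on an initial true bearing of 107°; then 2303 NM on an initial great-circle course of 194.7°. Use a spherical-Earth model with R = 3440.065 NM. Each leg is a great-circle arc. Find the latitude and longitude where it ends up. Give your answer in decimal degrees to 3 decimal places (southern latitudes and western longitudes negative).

latitude -3.354°, longitude -0.836°

Apply the spherical direct solution leg by leg, carrying full precision between legs.
Leg 1: from (57.790°, 11.254°), δ = 1350.7/3440.065 = 0.392638 rad, θ = 208° → φ = 36.987°, λ = -1.742°.
Leg 2: from (36.987°, -1.742°), δ = 518.7/3440.065 = 0.150782 rad, θ = 107° → φ = 34.037°, λ = 8.240°.
Leg 3: from (34.037°, 8.240°), δ = 2303/3440.065 = 0.669464 rad, θ = 194.7° → φ = -3.354°, λ = -0.836°.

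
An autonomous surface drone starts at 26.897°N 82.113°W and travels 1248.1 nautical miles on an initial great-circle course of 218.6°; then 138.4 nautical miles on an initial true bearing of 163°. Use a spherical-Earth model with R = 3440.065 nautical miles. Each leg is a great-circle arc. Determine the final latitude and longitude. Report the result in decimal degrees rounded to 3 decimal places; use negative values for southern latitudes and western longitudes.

latitude 7.907°, longitude -94.430°

Apply the spherical direct solution leg by leg, carrying full precision between legs.
Leg 1: from (26.897°, -82.113°), δ = 1248.1/3440.065 = 0.362813 rad, θ = 218.6° → φ = 10.112°, λ = -95.111°.
Leg 2: from (10.112°, -95.111°), δ = 138.4/3440.065 = 0.040232 rad, θ = 163° → φ = 7.907°, λ = -94.430°.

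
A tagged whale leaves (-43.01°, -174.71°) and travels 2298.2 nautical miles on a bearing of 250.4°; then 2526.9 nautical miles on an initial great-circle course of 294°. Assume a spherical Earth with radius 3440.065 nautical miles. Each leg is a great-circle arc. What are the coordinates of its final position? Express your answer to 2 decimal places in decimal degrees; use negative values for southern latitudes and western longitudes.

latitude -18.19°, longitude 91.69°

Apply the spherical direct solution leg by leg, carrying full precision between legs.
Leg 1: from (-43.01°, -174.71°), δ = 2298.2/3440.065 = 0.668069 rad, θ = 250.4° → φ = -43.43°, λ = 131.82°.
Leg 2: from (-43.43°, 131.82°), δ = 2526.9/3440.065 = 0.734550 rad, θ = 294° → φ = -18.19°, λ = 91.69°.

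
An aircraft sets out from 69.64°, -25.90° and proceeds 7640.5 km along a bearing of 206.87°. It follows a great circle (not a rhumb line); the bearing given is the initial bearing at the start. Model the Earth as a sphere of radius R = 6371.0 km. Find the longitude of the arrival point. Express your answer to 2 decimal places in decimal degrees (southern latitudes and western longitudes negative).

Central angle δ = d/R = 1.199262 rad.
With φ₁ = 69.64° = 1.215447 rad and θ = 206.87° = 3.610563 rad:
Destination latitude: φ₂ = arcsin( sin φ₁ cos δ + cos φ₁ sin δ cos θ ) = arcsin(0.051185) = 2.93°.
For the longitude increment, Δλ = atan2( sin θ sin δ cos φ₁, cos δ − sin φ₁ sin φ₂ ) = atan2(-0.146519, 0.315058) = -24.94°.
Hence λ₂ = -25.90° + -24.94° = -50.84°.

longitude -50.84°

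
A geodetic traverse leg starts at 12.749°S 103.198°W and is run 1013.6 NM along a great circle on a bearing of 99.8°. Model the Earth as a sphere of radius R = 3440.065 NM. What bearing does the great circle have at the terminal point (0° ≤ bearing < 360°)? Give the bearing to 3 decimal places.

δ = 1013.6/3440.065 = 0.294646 rad (16.8819°).
With φ₁ = -12.749° = -0.222512 rad and θ = 99.8° = 1.741839 rad:
Applying the spherical law of cosines for sides, sin φ₂ = sin φ₁ cos δ + cos φ₁ sin δ cos θ = -0.259381, so φ₂ = -15.033°.
Δλ = atan2( sin θ sin δ cos φ₁ , cos δ − sin φ₁ sin φ₂ ) = atan2(0.279108, 0.899665) = 0.300821 rad = 17.236°.
λ₂ = -103.198° + 17.236° = -85.962°.
The forward bearing on arrival equals the back-azimuth from the destination plus 180°.
Back-azimuth from P₂ (-15.033°, -85.962°) to P₁ (-12.749°, -103.198°), with Δλ' = λ₁ − λ₂ = -17.236°: atan2( sin Δλ' cos φ₁ , cos φ₂ sin φ₁ − sin φ₂ cos φ₁ cos Δλ' ) = 275.632°.
Final bearing = (275.632° + 180°) mod 360° = 95.632°.

final bearing 95.632°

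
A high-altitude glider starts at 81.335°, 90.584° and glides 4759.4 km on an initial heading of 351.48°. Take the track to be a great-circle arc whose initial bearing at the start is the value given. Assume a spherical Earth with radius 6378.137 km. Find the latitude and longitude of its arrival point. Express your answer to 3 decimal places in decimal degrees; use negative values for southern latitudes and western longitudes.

latitude 55.795°, longitude -79.110°

δ = 4759.4/6378.137 = 0.746205 rad (42.7544°).
Converting: φ₁ = 1.419564 rad, θ = 6.134483 rad.
Destination latitude: φ₂ = arcsin( sin φ₁ cos δ + cos φ₁ sin δ cos θ ) = arcsin(0.827035) = 55.795°.
Then Δλ = atan2(-0.015152, -0.083325) = -2.961711 rad, from sin θ sin δ cos φ₁ over cos δ − sin φ₁ sin φ₂.
Hence λ₂ = 90.584° + -169.694° = -79.110°.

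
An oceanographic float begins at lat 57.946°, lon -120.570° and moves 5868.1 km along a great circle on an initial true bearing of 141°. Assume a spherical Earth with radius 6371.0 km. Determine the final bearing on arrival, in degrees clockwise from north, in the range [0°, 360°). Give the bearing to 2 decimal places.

final bearing 160.13°

The arc subtends δ = 5868.1/6371 = 0.921064 rad at the centre.
Start latitude φ₁ = 1.011348 rad; initial bearing θ = 2.460914 rad.
Destination latitude: φ₂ = arcsin( sin φ₁ cos δ + cos φ₁ sin δ cos θ ) = arcsin(0.184336) = 10.622°.
For the longitude increment, Δλ = atan2( sin θ sin δ cos φ₁, cos δ − sin φ₁ sin φ₂ ) = atan2(0.265940, 0.448740) = 30.653°.
λ₂ = λ₁ + Δλ = -89.917°.
The forward bearing on arrival equals the back-azimuth from the destination plus 180°.
Back-azimuth from P₂ (10.62°, -89.92°) to P₁ (57.95°, -120.57°), with Δλ' = λ₁ − λ₂ = -30.65°: atan2( sin Δλ' cos φ₁ , cos φ₂ sin φ₁ − sin φ₂ cos φ₁ cos Δλ' ) = 340.13°.
Final bearing = (340.13° + 180°) mod 360° = 160.13°.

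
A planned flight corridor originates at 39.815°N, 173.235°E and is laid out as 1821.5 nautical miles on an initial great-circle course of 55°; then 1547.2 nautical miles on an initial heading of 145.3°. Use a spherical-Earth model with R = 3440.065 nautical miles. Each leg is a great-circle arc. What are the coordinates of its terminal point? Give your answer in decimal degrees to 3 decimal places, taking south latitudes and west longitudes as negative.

Apply the spherical direct solution leg by leg, carrying full precision between legs.
Leg 1: from (39.815°, 173.235°), δ = 1821.5/3440.065 = 0.529496 rad, θ = 55° → φ = 50.820°, λ = -145.852°.
Leg 2: from (50.820°, -145.852°), δ = 1547.2/3440.065 = 0.449759 rad, θ = 145.3° → φ = 28.181°, λ = -129.545°.

latitude 28.181°, longitude -129.545°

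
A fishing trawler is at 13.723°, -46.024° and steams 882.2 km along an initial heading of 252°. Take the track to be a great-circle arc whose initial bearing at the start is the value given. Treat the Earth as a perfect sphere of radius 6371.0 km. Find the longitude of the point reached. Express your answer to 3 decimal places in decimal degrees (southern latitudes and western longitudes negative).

longitude -53.713°

Central angle δ = d/R = 0.138471 rad.
Converting: φ₁ = 0.239512 rad, θ = 4.398230 rad.
Applying the spherical law of cosines for sides, sin φ₂ = sin φ₁ cos δ + cos φ₁ sin δ cos θ = 0.193522, so φ₂ = 11.158°.
Then Δλ = atan2(-0.127526, 0.944519) = -0.134205 rad, from sin θ sin δ cos φ₁ over cos δ − sin φ₁ sin φ₂.
λ₂ = -46.024° + -7.689° = -53.713°.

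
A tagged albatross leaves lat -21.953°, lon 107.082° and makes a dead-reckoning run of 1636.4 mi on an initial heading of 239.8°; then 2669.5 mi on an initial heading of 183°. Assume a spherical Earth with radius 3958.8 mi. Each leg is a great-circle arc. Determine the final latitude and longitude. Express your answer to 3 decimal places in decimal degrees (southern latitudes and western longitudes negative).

latitude -70.500°, longitude 77.302°

Apply the spherical direct solution leg by leg, carrying full precision between legs.
Leg 1: from (-21.953°, 107.082°), δ = 1636.4/3958.8 = 0.413358 rad, θ = 239.8° → φ = -31.990°, λ = 82.920°.
Leg 2: from (-31.990°, 82.920°), δ = 2669.5/3958.8 = 0.674321 rad, θ = 183° → φ = -70.500°, λ = 77.302°.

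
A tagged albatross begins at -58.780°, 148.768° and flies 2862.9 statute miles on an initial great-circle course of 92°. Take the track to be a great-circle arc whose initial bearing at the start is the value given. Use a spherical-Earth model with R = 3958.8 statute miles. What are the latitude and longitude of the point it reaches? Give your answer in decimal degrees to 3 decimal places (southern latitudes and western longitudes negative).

latitude -40.776°, longitude -150.380°

Central angle δ = d/R = 0.723174 rad.
Converting: φ₁ = -1.025905 rad, θ = 1.605703 rad.
sin φ₂ = sin φ₁ cos δ + cos φ₁ sin δ cos θ = (-0.855183)(0.749709) + (0.518326)(0.661767)(-0.034899) = -0.653110
φ₂ = asin(-0.653110) = -0.711684 rad = -40.776°.
For the longitude increment, Δλ = atan2( sin θ sin δ cos φ₁, cos δ − sin φ₁ sin φ₂ ) = atan2(0.342802, 0.191181) = 60.852°.
λ₂ = 148.768° + 60.852° = 209.620°, normalized to (−180°, 180°] → -150.380°.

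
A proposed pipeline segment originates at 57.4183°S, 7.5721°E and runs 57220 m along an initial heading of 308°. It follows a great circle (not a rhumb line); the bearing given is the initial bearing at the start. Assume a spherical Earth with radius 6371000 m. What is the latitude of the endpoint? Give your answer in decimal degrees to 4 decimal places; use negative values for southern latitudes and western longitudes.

Angular distance δ = d/R = 57220 / 6371000 = 0.008981 rad.
Converting: φ₁ = -1.002138 rad, θ = 5.375614 rad.
Destination latitude: φ₂ = arcsin( sin φ₁ cos δ + cos φ₁ sin δ cos θ ) = arcsin(-0.839613) = -57.0993°.
Then Δλ = atan2(-0.003811, 0.292481) = -0.013030 rad, from sin θ sin δ cos φ₁ over cos δ − sin φ₁ sin φ₂.
λ₂ = λ₁ + Δλ = 6.8256°.

latitude -57.0993°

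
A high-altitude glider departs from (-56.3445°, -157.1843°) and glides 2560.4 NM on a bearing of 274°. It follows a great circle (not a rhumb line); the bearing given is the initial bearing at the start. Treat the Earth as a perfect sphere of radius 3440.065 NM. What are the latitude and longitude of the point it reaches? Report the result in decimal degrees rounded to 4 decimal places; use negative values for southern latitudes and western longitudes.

latitude -35.8799°, longitude 146.2972°

Angular distance δ = d/R = 2560.4 / 3440.065 = 0.744288 rad.
Converting: φ₁ = -0.983397 rad, θ = 4.782202 rad.
sin φ₂ = sin φ₁ cos δ + cos φ₁ sin δ cos θ = (-0.832385)(0.735570) + (0.554198)(0.677448)(0.069756) = -0.586088
φ₂ = asin(-0.586088) = -0.626222 rad = -35.8799°.
Then Δλ = atan2(-0.374526, 0.247719) = -0.986434 rad, from sin θ sin δ cos φ₁ over cos δ − sin φ₁ sin φ₂.
λ₂ = -157.1843° + -56.5185° = -213.7028°, normalized to (−180°, 180°] → 146.2972°.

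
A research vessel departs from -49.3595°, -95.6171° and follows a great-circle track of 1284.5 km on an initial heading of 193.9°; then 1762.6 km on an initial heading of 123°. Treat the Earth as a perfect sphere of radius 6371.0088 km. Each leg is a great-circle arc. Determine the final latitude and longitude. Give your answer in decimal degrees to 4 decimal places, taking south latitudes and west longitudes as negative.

Apply the spherical direct solution leg by leg, carrying full precision between legs.
Leg 1: from (-49.3595°, -95.6171°), δ = 1284.5/6371.0088 = 0.201616 rad, θ = 193.9° → φ = -60.4643°, λ = -101.2173°.
Leg 2: from (-60.4643°, -101.2173°), δ = 1762.6/6371.0088 = 0.276659 rad, θ = 123° → φ = -65.5468°, λ = -67.6171°.

latitude -65.5468°, longitude -67.6171°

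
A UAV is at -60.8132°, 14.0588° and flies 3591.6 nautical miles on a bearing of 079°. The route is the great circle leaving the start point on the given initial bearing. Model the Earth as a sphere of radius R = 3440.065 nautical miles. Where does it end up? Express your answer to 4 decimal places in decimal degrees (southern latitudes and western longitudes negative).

Angular distance δ = d/R = 3591.6 / 3440.065 = 1.044050 rad.
Start latitude φ₁ = -1.061391 rad; initial bearing θ = 1.378810 rad.
Destination latitude: φ₂ = arcsin( sin φ₁ cos δ + cos φ₁ sin δ cos θ ) = arcsin(-0.358458) = -21.0055°.
For the longitude increment, Δλ = atan2( sin θ sin δ cos φ₁, cos δ − sin φ₁ sin φ₂ ) = atan2(0.413810, 0.189777) = 65.3634°.
λ₂ = λ₁ + Δλ = 79.4222°.

latitude -21.0055°, longitude 79.4222°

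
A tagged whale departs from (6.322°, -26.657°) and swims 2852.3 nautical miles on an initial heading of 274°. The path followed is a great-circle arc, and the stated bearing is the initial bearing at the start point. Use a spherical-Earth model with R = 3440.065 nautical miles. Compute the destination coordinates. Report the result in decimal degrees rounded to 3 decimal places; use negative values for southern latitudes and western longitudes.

Central angle δ = d/R = 0.829141 rad.
With φ₁ = 6.322° = 0.110340 rad and θ = 274° = 4.782202 rad:
Destination latitude: φ₂ = arcsin( sin φ₁ cos δ + cos φ₁ sin δ cos θ ) = arcsin(0.125507) = 7.210°.
Then Δλ = atan2(-0.731082, 0.661689) = -0.835181 rad, from sin θ sin δ cos φ₁ over cos δ − sin φ₁ sin φ₂.
λ₂ = -26.657° + -47.852° = -74.509°.

latitude 7.210°, longitude -74.509°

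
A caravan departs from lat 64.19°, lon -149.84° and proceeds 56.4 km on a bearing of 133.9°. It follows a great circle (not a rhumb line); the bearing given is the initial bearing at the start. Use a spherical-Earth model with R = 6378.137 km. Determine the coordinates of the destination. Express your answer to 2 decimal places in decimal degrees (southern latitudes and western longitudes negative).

latitude 63.84°, longitude -149.01°

Angular distance δ = d/R = 56.4 / 6378.137 = 0.008843 rad.
Converting: φ₁ = 1.120327 rad, θ = 2.336996 rad.
Destination latitude: φ₂ = arcsin( sin φ₁ cos δ + cos φ₁ sin δ cos θ ) = arcsin(0.897538) = 63.84°.
For the longitude increment, Δλ = atan2( sin θ sin δ cos φ₁, cos δ − sin φ₁ sin φ₂ ) = atan2(0.002774, 0.191959) = 0.83°.
λ₂ = -149.84° + 0.83° = -149.01°.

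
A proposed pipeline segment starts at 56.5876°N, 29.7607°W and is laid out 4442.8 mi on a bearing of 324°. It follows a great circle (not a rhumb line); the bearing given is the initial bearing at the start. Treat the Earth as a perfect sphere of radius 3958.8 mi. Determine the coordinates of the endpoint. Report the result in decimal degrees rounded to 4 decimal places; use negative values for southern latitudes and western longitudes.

Central angle δ = d/R = 1.122259 rad.
With φ₁ = 56.5876° = 0.987640 rad and θ = 324° = 5.654867 rad:
Destination latitude: φ₂ = arcsin( sin φ₁ cos δ + cos φ₁ sin δ cos θ ) = arcsin(0.763405) = 49.7653°.
For the longitude increment, Δλ = atan2( sin θ sin δ cos φ₁, cos δ − sin φ₁ sin φ₂ ) = atan2(-0.291654, -0.203589) = -124.9169°.
Hence λ₂ = -29.7607° + -124.9169° = -154.6776°.

latitude 49.7653°, longitude -154.6776°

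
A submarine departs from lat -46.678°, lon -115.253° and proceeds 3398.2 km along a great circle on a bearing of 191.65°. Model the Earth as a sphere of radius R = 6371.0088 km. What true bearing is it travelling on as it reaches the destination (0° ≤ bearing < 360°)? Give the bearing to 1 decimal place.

final bearing 213.6°

Central angle δ = d/R = 0.533385 rad.
Start latitude φ₁ = -0.814685 rad; initial bearing θ = 3.344924 rad.
sin φ₂ = sin φ₁ cos δ + cos φ₁ sin δ cos θ = (-0.727509)(0.861091) + (0.686098)(0.508451)(-0.979399) = -0.968112
φ₂ = asin(-0.968112) = -1.317583 rad = -75.492°.
Δλ = atan2( sin θ sin δ cos φ₁ , cos δ − sin φ₁ sin φ₂ ) = atan2(-0.070444, 0.156780) = -0.422284 rad = -24.195°.
λ₂ = -115.253° + -24.195° = -139.448°.
The forward bearing on arrival equals the back-azimuth from the destination plus 180°.
Back-azimuth from P₂ (-75.5°, -139.4°) to P₁ (-46.7°, -115.3°), with Δλ' = λ₁ − λ₂ = 24.2°: atan2( sin Δλ' cos φ₁ , cos φ₂ sin φ₁ − sin φ₂ cos φ₁ cos Δλ' ) = 33.6°.
Final bearing = (33.6° + 180°) mod 360° = 213.6°.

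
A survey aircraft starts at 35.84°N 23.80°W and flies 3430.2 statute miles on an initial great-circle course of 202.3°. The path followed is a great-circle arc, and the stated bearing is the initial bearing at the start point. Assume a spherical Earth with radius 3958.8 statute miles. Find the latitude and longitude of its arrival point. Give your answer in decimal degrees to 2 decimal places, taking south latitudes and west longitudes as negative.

Angular distance δ = d/R = 3430.2 / 3958.8 = 0.866475 rad.
Converting: φ₁ = 0.625526 rad, θ = 3.530801 rad.
Applying the spherical law of cosines for sides, sin φ₂ = sin φ₁ cos δ + cos φ₁ sin δ cos θ = -0.192422, so φ₂ = -11.09°.
For the longitude increment, Δλ = atan2( sin θ sin δ cos φ₁, cos δ − sin φ₁ sin φ₂ ) = atan2(-0.234413, 0.760184) = -17.14°.
Hence λ₂ = -23.80° + -17.14° = -40.94°.

latitude -11.09°, longitude -40.94°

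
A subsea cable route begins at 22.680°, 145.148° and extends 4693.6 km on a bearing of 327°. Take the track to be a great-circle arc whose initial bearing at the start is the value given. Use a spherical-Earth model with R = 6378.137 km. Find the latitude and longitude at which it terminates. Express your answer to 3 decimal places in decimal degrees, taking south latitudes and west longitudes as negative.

latitude 53.633°, longitude 107.084°

The arc subtends δ = 4693.6/6378.137 = 0.735889 rad at the centre.
With φ₁ = 22.680° = 0.395841 rad and θ = 327° = 5.707227 rad:
Destination latitude: φ₂ = arcsin( sin φ₁ cos δ + cos φ₁ sin δ cos θ ) = arcsin(0.805231) = 53.633°.
Δλ = atan2( sin θ sin δ cos φ₁ , cos δ − sin φ₁ sin φ₂ ) = atan2(-0.337317, 0.430750) = -0.664346 rad = -38.064°.
Hence λ₂ = 145.148° + -38.064° = 107.084°.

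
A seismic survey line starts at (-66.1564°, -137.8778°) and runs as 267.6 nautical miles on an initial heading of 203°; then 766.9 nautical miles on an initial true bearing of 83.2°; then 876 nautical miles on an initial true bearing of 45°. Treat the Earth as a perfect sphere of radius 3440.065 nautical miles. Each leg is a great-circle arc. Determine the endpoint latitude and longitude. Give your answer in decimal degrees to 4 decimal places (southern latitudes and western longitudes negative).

Apply the spherical direct solution leg by leg, carrying full precision between legs.
Leg 1: from (-66.1564°, -137.8778°), δ = 267.6/3440.065 = 0.077789 rad, θ = 203° → φ = -70.1869°, λ = -143.0173°.
Leg 2: from (-70.1869°, -143.0173°), δ = 766.9/3440.065 = 0.222932 rad, θ = 83.2° → φ = -65.3192°, λ = -111.2984°.
Leg 3: from (-65.3192°, -111.2984°), δ = 876/3440.065 = 0.254646 rad, θ = 45° → φ = -53.6073°, λ = -93.8279°.

latitude -53.6073°, longitude -93.8279°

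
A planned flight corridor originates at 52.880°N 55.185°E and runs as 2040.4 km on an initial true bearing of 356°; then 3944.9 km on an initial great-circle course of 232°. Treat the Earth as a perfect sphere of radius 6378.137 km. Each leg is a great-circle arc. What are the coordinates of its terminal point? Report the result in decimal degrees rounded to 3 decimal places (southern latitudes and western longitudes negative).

latitude 40.956°, longitude 14.068°

Apply the spherical direct solution leg by leg, carrying full precision between legs.
Leg 1: from (52.880°, 55.185°), δ = 2040.4/6378.137 = 0.319905 rad, θ = 356° → φ = 71.127°, λ = 51.296°.
Leg 2: from (71.127°, 51.296°), δ = 3944.9/6378.137 = 0.618503 rad, θ = 232° → φ = 40.956°, λ = 14.068°.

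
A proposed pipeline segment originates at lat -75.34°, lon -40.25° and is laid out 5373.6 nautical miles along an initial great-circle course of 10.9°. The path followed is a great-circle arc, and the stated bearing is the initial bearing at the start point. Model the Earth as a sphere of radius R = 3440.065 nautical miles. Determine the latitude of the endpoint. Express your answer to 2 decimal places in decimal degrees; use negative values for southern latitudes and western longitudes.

Central angle δ = d/R = 1.562064 rad.
Converting: φ₁ = -1.314931 rad, θ = 0.190241 rad.
Destination latitude: φ₂ = arcsin( sin φ₁ cos δ + cos φ₁ sin δ cos θ ) = arcsin(0.240059) = 13.89°.
Then Δλ = atan2(0.047855, 0.240976) = 0.196037 rad, from sin θ sin δ cos φ₁ over cos δ − sin φ₁ sin φ₂.
Hence λ₂ = -40.25° + 11.23° = -29.02°.

latitude 13.89°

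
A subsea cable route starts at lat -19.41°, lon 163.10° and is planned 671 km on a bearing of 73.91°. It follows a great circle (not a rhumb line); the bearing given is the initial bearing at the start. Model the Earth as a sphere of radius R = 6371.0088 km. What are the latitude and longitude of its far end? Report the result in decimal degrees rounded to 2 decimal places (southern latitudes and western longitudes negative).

The arc subtends δ = 671/6371.0088 = 0.105321 rad at the centre.
Start latitude φ₁ = -0.338768 rad; initial bearing θ = 1.289973 rad.
Applying the spherical law of cosines for sides, sin φ₂ = sin φ₁ cos δ + cos φ₁ sin δ cos θ = -0.303005, so φ₂ = -17.64°.
For the longitude increment, Δλ = atan2( sin θ sin δ cos φ₁, cos δ − sin φ₁ sin φ₂ ) = atan2(0.095267, 0.893763) = 6.08°.
λ₂ = 163.10° + 6.08° = 169.18°.

latitude -17.64°, longitude 169.18°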